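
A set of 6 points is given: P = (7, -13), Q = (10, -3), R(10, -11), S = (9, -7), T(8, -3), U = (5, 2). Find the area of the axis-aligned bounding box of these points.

x ranges over [5, 10], width 5.
y ranges over [-13, 2], height 15.
Area = 5 × 15 = 75.

75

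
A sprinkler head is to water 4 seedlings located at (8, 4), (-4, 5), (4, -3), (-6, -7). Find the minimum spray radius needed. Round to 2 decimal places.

By Welzl's lemma the MEC is supported by two points (diametrically opposite) or three points (on a circumcircle).
The farthest pair is (8, 4)–(-6, -7) with squared distance 317. The circle on this segment as diameter has centre (1, -1.5) and r² = 317/4 = 79.25.
Check (-4, 5): distance² to centre = 67.25 ≤ 79.25, so it lies inside.
All remaining points lie in this disk, and no smaller disk contains both endpoints, so this is the minimum enclosing circle.
r = √(79.25) ≈ 8.90.

8.90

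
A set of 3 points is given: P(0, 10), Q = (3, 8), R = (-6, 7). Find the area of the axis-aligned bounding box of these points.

27

x ranges over [-6, 3], width 9.
y ranges over [7, 10], height 3.
Area = 9 × 3 = 27.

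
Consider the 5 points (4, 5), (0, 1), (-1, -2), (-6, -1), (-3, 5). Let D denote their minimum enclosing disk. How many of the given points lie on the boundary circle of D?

The minimum enclosing circle of a finite set is fixed by two of the points (as a diameter) or three (as a circumcircle).
The farthest pair is (4, 5)–(-6, -1) with squared distance 136. The circle on this segment as diameter has centre (-1, 2) and r² = 136/4 = 34.
Check (0, 1): distance² to centre = 2 ≤ 34, so it lies inside.
All remaining points lie in this disk, and no smaller disk contains both endpoints, so this is the minimum enclosing circle.
The points at distance exactly r from the centre are (4, 5), (-6, -1) — 2 points.

2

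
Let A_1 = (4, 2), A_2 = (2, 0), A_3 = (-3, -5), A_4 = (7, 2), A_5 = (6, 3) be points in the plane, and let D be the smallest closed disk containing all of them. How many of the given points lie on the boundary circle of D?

2

By Welzl's lemma the MEC is supported by two points (diametrically opposite) or three points (on a circumcircle).
The farthest pair is A_3–A_4 with squared distance 149. The circle on this segment as diameter has centre (2, -1.5) and r² = 149/4 = 37.25.
Check A_1: distance² to centre = 16.25 ≤ 37.25, so it lies inside.
All remaining points lie in this disk, and no smaller disk contains both endpoints, so this is the minimum enclosing circle.
The points at distance exactly r from the centre are A_3, A_4 — 2 points.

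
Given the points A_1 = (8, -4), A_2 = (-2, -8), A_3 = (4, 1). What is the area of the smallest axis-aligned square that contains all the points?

The bounding box has width 10 and height 9.
An axis-aligned square enclosing the set must have side ≥ max(width, height).
So the minimum side is max(10, 9) = 10.
Area = 10² = 100.

100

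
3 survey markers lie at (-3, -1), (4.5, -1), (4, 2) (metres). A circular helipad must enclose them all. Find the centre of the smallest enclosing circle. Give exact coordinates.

(0.75, -1/12)

Call the three points A, B, C in the order given.
Side lengths²: AB² = 56.25, AC² = 58, BC² = 9.25.
Since AC² = 58 < 56.25 + 9.25 = 65.5, the triangle is acute, so the smallest enclosing circle is the circumcircle.
Circumcentre = (0.75, -1/12), r² = 1073/72.
Centre = (0.75, -1/12).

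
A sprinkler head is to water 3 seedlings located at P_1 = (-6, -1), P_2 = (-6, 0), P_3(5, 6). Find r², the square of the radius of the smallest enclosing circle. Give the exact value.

Side lengths²: P_1P_2² = 1, P_1P_3² = 170, P_2P_3² = 157.
Since P_1P_3² = 170 ≥ 157 + 1 = 158, the angle opposite P_1P_3 is not acute, so the smallest enclosing circle has P_1P_3 as diameter.
Centre = midpoint of P_1P_3 = (-0.5, 2.5), r² = 170/4 = 42.5.

42.5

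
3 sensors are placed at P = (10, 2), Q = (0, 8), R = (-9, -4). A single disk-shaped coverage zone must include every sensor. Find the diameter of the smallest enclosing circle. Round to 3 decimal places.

19.925

Side lengths²: PQ² = 136, PR² = 397, QR² = 225.
Since PR² = 397 ≥ 225 + 136 = 361, the angle opposite PR is not acute, so the smallest enclosing circle has PR as diameter.
Centre = midpoint of PR = (0.5, -1), r² = 397/4 = 99.25.
Diameter = 2r = 2√(99.25) ≈ 19.925.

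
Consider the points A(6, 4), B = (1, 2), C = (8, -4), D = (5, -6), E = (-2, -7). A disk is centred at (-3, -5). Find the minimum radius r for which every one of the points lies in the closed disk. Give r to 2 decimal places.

The required radius is the distance from (-3, -5) to the farthest point.
Squared distances: 162, 65, 122, 65, 5.
Maximum is 162, attained at A.
r = √162 ≈ 12.73.

12.73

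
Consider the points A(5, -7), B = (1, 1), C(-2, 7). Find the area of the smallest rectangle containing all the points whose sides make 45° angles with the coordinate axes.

In coordinates u = x + y, v = x − y the rectangle is axis-aligned; the map (x,y)→(u,v) scales areas by 2.
u-values: -2, 2, 5; range = 5 − (-2) = 7.
v-values: 12, 0, -9; range = 12 − (-9) = 21.
Area = (7 × 21) / 2 = 73.5.

73.5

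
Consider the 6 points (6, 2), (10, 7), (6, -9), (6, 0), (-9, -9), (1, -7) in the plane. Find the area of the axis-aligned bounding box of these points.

304

x ranges over [-9, 10], width 19.
y ranges over [-9, 7], height 16.
Area = 19 × 16 = 304.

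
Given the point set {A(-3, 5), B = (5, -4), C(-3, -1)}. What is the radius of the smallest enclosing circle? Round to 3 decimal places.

Side lengths²: AB² = 145, AC² = 36, BC² = 73.
Since AB² = 145 ≥ 73 + 36 = 109, the angle opposite AB is not acute, so the smallest enclosing circle has AB as diameter.
Centre = midpoint of AB = (1, 0.5), r² = 145/4 = 36.25.
r = √(36.25) ≈ 6.021.

6.021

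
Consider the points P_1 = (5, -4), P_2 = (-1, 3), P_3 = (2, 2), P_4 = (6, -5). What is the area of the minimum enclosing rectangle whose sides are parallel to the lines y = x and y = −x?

In coordinates u = x + y, v = x − y the rectangle is axis-aligned; the map (x,y)→(u,v) scales areas by 2.
u-values: 1, 2, 4, 1; range = 4 − 1 = 3.
v-values: 9, -4, 0, 11; range = 11 − (-4) = 15.
Area = (3 × 15) / 2 = 22.5.

22.5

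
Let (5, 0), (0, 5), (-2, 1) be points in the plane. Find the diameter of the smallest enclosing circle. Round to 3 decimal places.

7.454

Call the three points A, B, C in the order given.
Side lengths²: AB² = 50, AC² = 50, BC² = 20.
Since AC² = 50 < 50 + 20 = 70, the triangle is acute, so the smallest enclosing circle is the circumcircle.
Circumcentre = (5/3, 5/3), r² = 125/9.
Diameter = 2r = 2√(125/9) ≈ 7.454.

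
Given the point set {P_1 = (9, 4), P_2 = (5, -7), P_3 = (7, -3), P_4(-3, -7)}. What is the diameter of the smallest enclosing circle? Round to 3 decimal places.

16.279

The minimum enclosing circle of a finite set is fixed by two of the points (as a diameter) or three (as a circumcircle).
The farthest pair is P_1–P_4 with squared distance 265. The circle on this segment as diameter has centre (3, -1.5) and r² = 265/4 = 66.25.
Check P_2: distance² to centre = 34.25 ≤ 66.25, so it lies inside.
All remaining points lie in this disk, and no smaller disk contains both endpoints, so this is the minimum enclosing circle.
Diameter = 2r = 2√(66.25) ≈ 16.279.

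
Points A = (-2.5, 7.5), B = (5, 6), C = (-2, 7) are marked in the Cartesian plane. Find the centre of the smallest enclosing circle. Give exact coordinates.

Side lengths²: AB² = 58.5, AC² = 0.5, BC² = 50.
Since AB² = 58.5 ≥ 50 + 0.5 = 50.5, the angle opposite AB is not acute, so the smallest enclosing circle has AB as diameter.
Centre = midpoint of AB = (1.25, 6.75), r² = 58.5/4 = 14.625.
Centre = (1.25, 6.75).

(1.25, 6.75)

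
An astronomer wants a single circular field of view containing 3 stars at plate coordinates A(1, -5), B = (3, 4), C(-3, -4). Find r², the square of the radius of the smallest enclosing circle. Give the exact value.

36125/1444

Side lengths²: AB² = 85, AC² = 17, BC² = 100.
Since BC² = 100 < 85 + 17 = 102, the triangle is acute, so the smallest enclosing circle is the circumcircle.
Circumcentre = (2/19, -3/38), r² = 36125/1444.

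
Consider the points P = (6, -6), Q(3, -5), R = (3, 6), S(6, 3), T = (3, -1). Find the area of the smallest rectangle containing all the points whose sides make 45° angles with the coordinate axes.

In coordinates u = x + y, v = x − y the rectangle is axis-aligned; the map (x,y)→(u,v) scales areas by 2.
u-values: 0, -2, 9, 9, 2; range = 9 − (-2) = 11.
v-values: 12, 8, -3, 3, 4; range = 12 − (-3) = 15.
Area = (11 × 15) / 2 = 82.5.

82.5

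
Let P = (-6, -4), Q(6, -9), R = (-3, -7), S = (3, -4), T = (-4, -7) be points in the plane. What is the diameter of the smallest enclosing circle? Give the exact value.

13

A smallest enclosing disk is always determined by at most three of the input points on its boundary.
The farthest pair is P–Q with squared distance 169. The circle on this segment as diameter has centre (0, -6.5) and r² = 169/4 = 42.25.
Check R: distance² to centre = 9.25 ≤ 42.25, so it lies inside.
All remaining points lie in this disk, and no smaller disk contains both endpoints, so this is the minimum enclosing circle.
Diameter = 2r = 2√(42.25) = 13.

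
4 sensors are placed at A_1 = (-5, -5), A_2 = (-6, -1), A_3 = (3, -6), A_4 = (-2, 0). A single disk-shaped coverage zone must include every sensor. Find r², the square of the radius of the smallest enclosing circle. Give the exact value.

By Welzl's lemma the MEC is supported by two points (diametrically opposite) or three points (on a circumcircle).
The farthest pair is A_2–A_3 with squared distance 106. The circle on this segment as diameter has centre (-1.5, -3.5) and r² = 106/4 = 26.5.
Check A_1: distance² to centre = 14.5 ≤ 26.5, so it lies inside.
All remaining points lie in this disk, and no smaller disk contains both endpoints, so this is the minimum enclosing circle.

26.5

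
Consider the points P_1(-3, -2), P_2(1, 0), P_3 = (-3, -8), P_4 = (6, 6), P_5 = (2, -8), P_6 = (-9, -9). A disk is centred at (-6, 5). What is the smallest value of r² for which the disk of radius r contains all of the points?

233

The required radius is the distance from (-6, 5) to the farthest point.
Squared distances: 58, 74, 178, 145, 233, 205.
Maximum is 233, attained at P_5.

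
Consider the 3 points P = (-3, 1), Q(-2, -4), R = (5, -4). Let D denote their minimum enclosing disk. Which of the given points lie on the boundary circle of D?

Side lengths²: PQ² = 26, PR² = 89, QR² = 49.
Since PR² = 89 ≥ 49 + 26 = 75, the angle opposite PR is not acute, so the smallest enclosing circle has PR as diameter.
Centre = midpoint of PR = (1, -1.5), r² = 89/4 = 22.25.
The points at distance exactly r from the centre are P, R — 2 points.

P, R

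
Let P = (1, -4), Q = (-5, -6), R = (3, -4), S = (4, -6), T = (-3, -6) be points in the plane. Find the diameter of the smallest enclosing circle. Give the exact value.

A smallest enclosing disk is always determined by at most three of the input points on its boundary.
The farthest pair is Q–S with squared distance 81. The circle on this segment as diameter has centre (-0.5, -6) and r² = 81/4 = 20.25.
Check P: distance² to centre = 6.25 ≤ 20.25, so it lies inside.
All remaining points lie in this disk, and no smaller disk contains both endpoints, so this is the minimum enclosing circle.
Diameter = 2r = 2√(20.25) = 9.

9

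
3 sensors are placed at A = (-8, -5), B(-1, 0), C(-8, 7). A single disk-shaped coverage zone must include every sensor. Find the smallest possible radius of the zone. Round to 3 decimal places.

Side lengths²: AB² = 74, AC² = 144, BC² = 98.
Since AC² = 144 < 98 + 74 = 172, the triangle is acute, so the smallest enclosing circle is the circumcircle.
Circumcentre = (-7, 1), r² = 37.
r = √37 ≈ 6.083.

6.083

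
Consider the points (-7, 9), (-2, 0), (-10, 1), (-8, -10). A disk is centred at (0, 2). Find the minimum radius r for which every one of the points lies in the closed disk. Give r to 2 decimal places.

The required radius is the distance from (0, 2) to the farthest point.
Squared distances: 98, 8, 101, 208.
Maximum is 208, attained at (-8, -10).
r = √208 ≈ 14.42.

14.42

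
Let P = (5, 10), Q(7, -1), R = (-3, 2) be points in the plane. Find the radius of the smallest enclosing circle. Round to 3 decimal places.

Side lengths²: PQ² = 125, PR² = 128, QR² = 109.
Since PR² = 128 < 125 + 109 = 234, the triangle is acute, so the smallest enclosing circle is the circumcircle.
Circumcentre = (79/26, 103/26), r² = 13625/338.
r = √(13625/338) ≈ 6.349.

6.349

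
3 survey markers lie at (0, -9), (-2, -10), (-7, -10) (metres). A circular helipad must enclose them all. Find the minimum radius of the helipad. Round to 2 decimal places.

3.54

Call the three points A, B, C in the order given.
Side lengths²: AB² = 5, AC² = 50, BC² = 25.
Since AC² = 50 ≥ 25 + 5 = 30, the angle opposite AC is not acute, so the smallest enclosing circle has AC as diameter.
Centre = midpoint of AC = (-3.5, -9.5), r² = 50/4 = 12.5.
r = √(12.5) ≈ 3.54.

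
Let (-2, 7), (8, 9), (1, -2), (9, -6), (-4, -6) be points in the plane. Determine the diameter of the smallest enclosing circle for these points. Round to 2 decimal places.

The minimum enclosing circle of a finite set is fixed by two of the points (as a diameter) or three (as a circumcircle).
The minimum enclosing circle is determined by three boundary points: (8, 9), (9, -6), (-4, -6).
Their circumcentre is (2.5, 1.1) with r² = 92.66.
The farthest remaining point (-2, 7) is at distance² 55.06 ≤ 92.66.
Diameter = 2r = 2√(92.66) ≈ 19.25.

19.25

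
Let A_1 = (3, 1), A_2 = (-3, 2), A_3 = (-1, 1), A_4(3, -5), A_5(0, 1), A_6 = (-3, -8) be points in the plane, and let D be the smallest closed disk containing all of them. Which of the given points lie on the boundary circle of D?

A_1, A_2, A_6

A smallest enclosing disk is always determined by at most three of the input points on its boundary.
The minimum enclosing circle is determined by three boundary points: A_1, A_2, A_6.
Their circumcentre is (-0.75, -3) with r² = 30.0625.
The farthest remaining point A_4 is at distance² 18.0625 ≤ 30.0625.
The points at distance exactly r from the centre are A_1, A_2, A_6 — 3 points.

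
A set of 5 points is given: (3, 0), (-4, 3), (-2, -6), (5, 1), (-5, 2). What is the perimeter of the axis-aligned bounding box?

38

Width = max x − min x = 5 − (-5) = 10.
Height = max y − min y = 3 − (-6) = 9.
Perimeter = 2(10 + 9) = 38.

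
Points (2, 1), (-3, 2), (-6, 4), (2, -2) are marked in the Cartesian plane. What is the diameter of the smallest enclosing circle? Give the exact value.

The minimum enclosing circle of a finite set is fixed by two of the points (as a diameter) or three (as a circumcircle).
The farthest pair is (-6, 4)–(2, -2) with squared distance 100. The circle on this segment as diameter has centre (-2, 1) and r² = 100/4 = 25.
Check (2, 1): distance² to centre = 16 ≤ 25, so it lies inside.
All remaining points lie in this disk, and no smaller disk contains both endpoints, so this is the minimum enclosing circle.
Diameter = 2r = 2√25 = 10.

10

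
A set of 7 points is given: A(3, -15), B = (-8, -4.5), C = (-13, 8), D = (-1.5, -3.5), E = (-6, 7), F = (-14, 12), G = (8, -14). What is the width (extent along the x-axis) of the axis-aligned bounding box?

22

max x = 8, min x = -14, so width = 22.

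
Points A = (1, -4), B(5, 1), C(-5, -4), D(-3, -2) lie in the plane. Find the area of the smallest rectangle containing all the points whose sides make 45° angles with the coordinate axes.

In coordinates u = x + y, v = x − y the rectangle is axis-aligned; the map (x,y)→(u,v) scales areas by 2.
u-values: -3, 6, -9, -5; range = 6 − (-9) = 15.
v-values: 5, 4, -1, -1; range = 5 − (-1) = 6.
Area = (15 × 6) / 2 = 45.

45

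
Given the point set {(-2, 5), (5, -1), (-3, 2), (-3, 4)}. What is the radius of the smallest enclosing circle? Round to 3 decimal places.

By Welzl's lemma the MEC is supported by two points (diametrically opposite) or three points (on a circumcircle).
The farthest pair is (5, -1)–(-3, 4) with squared distance 89. The circle on this segment as diameter has centre (1, 1.5) and r² = 89/4 = 22.25.
Check (-2, 5): distance² to centre = 21.25 ≤ 22.25, so it lies inside.
All remaining points lie in this disk, and no smaller disk contains both endpoints, so this is the minimum enclosing circle.
r = √(22.25) ≈ 4.717.

4.717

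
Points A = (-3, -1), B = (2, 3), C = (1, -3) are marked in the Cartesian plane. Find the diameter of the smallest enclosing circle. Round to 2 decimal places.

Side lengths²: AB² = 41, AC² = 20, BC² = 37.
Since AB² = 41 < 37 + 20 = 57, the triangle is acute, so the smallest enclosing circle is the circumcircle.
Circumcentre = (3/26, 3/13), r² = 7585/676.
Diameter = 2r = 2√(7585/676) ≈ 6.70.

6.70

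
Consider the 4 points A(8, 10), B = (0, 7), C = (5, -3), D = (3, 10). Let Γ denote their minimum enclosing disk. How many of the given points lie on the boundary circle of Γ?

3

By Welzl's lemma the MEC is supported by two points (diametrically opposite) or three points (on a circumcircle).
The minimum enclosing circle is determined by three boundary points: A, C, D.
Their circumcentre is (5.5, 97/26) with r² = 15397/338.
The farthest remaining point B is at distance² 13837/338 ≤ 15397/338.
The points at distance exactly r from the centre are A, C, D — 3 points.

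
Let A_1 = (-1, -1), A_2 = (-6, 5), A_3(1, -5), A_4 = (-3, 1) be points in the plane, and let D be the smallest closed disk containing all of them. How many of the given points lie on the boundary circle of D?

The minimum enclosing circle of a finite set is fixed by two of the points (as a diameter) or three (as a circumcircle).
The farthest pair is A_2–A_3 with squared distance 149. The circle on this segment as diameter has centre (-2.5, 0) and r² = 149/4 = 37.25.
Check A_1: distance² to centre = 3.25 ≤ 37.25, so it lies inside.
All remaining points lie in this disk, and no smaller disk contains both endpoints, so this is the minimum enclosing circle.
The points at distance exactly r from the centre are A_2, A_3 — 2 points.

2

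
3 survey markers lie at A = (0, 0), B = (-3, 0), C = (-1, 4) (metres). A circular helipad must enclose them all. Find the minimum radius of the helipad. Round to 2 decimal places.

2.30

Side lengths²: AB² = 9, AC² = 17, BC² = 20.
Since BC² = 20 < 17 + 9 = 26, the triangle is acute, so the smallest enclosing circle is the circumcircle.
Circumcentre = (-1.5, 1.75), r² = 5.3125.
r = √(5.3125) ≈ 2.30.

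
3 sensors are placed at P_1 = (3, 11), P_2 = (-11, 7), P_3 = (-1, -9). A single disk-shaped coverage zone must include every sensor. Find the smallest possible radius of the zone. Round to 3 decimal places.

Side lengths²: P_1P_2² = 212, P_1P_3² = 416, P_2P_3² = 356.
Since P_1P_3² = 416 < 356 + 212 = 568, the triangle is acute, so the smallest enclosing circle is the circumcircle.
Circumcentre = (-62/33, 52/33), r² = 122642/1089.
r = √(122642/1089) ≈ 10.612.

10.612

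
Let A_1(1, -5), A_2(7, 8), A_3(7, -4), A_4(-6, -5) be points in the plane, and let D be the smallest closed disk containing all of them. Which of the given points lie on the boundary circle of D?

A_2, A_4

A smallest enclosing disk is always determined by at most three of the input points on its boundary.
The farthest pair is A_2–A_4 with squared distance 338. The circle on this segment as diameter has centre (0.5, 1.5) and r² = 338/4 = 84.5.
Check A_1: distance² to centre = 42.5 ≤ 84.5, so it lies inside.
All remaining points lie in this disk, and no smaller disk contains both endpoints, so this is the minimum enclosing circle.
The points at distance exactly r from the centre are A_2, A_4 — 2 points.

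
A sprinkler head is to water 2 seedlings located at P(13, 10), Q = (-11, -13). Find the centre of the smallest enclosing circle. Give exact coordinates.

The smallest circle enclosing two points has them as diameter endpoints.
Centre = midpoint = (1, -1.5); r² = |PQ|²/4 = 1105/4 = 276.25.
Centre = (1, -1.5).

(1, -1.5)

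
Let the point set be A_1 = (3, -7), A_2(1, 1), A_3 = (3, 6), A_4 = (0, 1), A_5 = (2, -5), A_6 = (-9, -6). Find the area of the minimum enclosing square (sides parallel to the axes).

169

The bounding box has width 12 and height 13.
An axis-aligned square enclosing the set must have side ≥ max(width, height).
So the minimum side is max(12, 13) = 13.
Area = 13² = 169.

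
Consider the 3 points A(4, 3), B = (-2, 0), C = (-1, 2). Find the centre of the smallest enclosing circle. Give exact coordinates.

(1, 1.5)

Side lengths²: AB² = 45, AC² = 26, BC² = 5.
Since AB² = 45 ≥ 26 + 5 = 31, the angle opposite AB is not acute, so the smallest enclosing circle has AB as diameter.
Centre = midpoint of AB = (1, 1.5), r² = 45/4 = 11.25.
Centre = (1, 1.5).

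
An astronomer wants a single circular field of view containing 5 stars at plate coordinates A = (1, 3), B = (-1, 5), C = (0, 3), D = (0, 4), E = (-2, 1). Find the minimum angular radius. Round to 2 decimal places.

2.10

By Welzl's lemma the MEC is supported by two points (diametrically opposite) or three points (on a circumcircle).
The minimum enclosing circle is determined by three boundary points: A, B, E.
Their circumcentre is (-1.1, 2.9) with r² = 4.42.
The farthest remaining point D is at distance² 2.42 ≤ 4.42.
r = √(4.42) ≈ 2.10.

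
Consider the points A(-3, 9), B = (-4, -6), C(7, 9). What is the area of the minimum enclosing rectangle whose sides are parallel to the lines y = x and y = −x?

182

In coordinates u = x + y, v = x − y the rectangle is axis-aligned; the map (x,y)→(u,v) scales areas by 2.
u-values: 6, -10, 16; range = 16 − (-10) = 26.
v-values: -12, 2, -2; range = 2 − (-12) = 14.
Area = (26 × 14) / 2 = 182.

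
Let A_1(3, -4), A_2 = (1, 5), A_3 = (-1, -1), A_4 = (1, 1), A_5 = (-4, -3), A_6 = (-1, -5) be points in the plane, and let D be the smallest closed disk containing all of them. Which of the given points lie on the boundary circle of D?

By Welzl's lemma the MEC is supported by two points (diametrically opposite) or three points (on a circumcircle).
The farthest pair is A_2–A_6 with squared distance 104. The circle on this segment as diameter has centre (0, 0) and r² = 104/4 = 26.
Check A_1: distance² to centre = 25 ≤ 26, so it lies inside.
All remaining points lie in this disk, and no smaller disk contains both endpoints, so this is the minimum enclosing circle.
The points at distance exactly r from the centre are A_2, A_6 — 2 points.

A_2, A_6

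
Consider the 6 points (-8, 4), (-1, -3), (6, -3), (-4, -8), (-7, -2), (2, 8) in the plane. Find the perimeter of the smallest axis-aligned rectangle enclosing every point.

Width = max x − min x = 6 − (-8) = 14.
Height = max y − min y = 8 − (-8) = 16.
Perimeter = 2(14 + 16) = 60.

60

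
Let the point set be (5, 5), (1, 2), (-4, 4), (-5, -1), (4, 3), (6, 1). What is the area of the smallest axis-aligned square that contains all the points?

121

The bounding box has width 11 and height 6.
An axis-aligned square enclosing the set must have side ≥ max(width, height).
So the minimum side is max(11, 6) = 11.
Area = 11² = 121.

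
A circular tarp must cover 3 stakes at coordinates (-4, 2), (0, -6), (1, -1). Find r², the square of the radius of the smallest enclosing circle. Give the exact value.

Call the three points A, B, C in the order given.
Side lengths²: AB² = 80, AC² = 34, BC² = 26.
Since AB² = 80 ≥ 34 + 26 = 60, the angle opposite AB is not acute, so the smallest enclosing circle has AB as diameter.
Centre = midpoint of AB = (-2, -2), r² = 80/4 = 20.

20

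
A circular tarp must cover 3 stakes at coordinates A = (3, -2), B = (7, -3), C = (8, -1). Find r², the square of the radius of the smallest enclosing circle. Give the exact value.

Side lengths²: AB² = 17, AC² = 26, BC² = 5.
Since AC² = 26 ≥ 17 + 5 = 22, the angle opposite AC is not acute, so the smallest enclosing circle has AC as diameter.
Centre = midpoint of AC = (5.5, -1.5), r² = 26/4 = 6.5.

6.5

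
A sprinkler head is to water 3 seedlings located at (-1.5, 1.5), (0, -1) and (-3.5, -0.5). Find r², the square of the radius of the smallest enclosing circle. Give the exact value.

3.3203125

Call the three points A, B, C in the order given.
Side lengths²: AB² = 8.5, AC² = 8, BC² = 12.5.
Since BC² = 12.5 < 8.5 + 8 = 16.5, the triangle is acute, so the smallest enclosing circle is the circumcircle.
Circumcentre = (-1.6875, -0.3125), r² = 3.3203125.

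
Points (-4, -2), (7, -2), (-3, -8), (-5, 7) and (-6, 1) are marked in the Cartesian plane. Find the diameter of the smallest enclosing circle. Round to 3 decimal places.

16.340

A smallest enclosing disk is always determined by at most three of the input points on its boundary.
The minimum enclosing circle is determined by three boundary points: (7, -2), (-3, -8), (-5, 7).
Their circumcentre is (-17/18, -5/54) with r² = 97325/1458.
The farthest remaining point (-6, 1) is at distance² 39005/1458 ≤ 97325/1458.
Diameter = 2r = 2√(97325/1458) ≈ 16.340.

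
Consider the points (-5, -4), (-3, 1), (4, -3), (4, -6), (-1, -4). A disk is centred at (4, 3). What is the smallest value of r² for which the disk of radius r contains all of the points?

The required radius is the distance from (4, 3) to the farthest point.
Squared distances: 130, 53, 36, 81, 74.
Maximum is 130, attained at (-5, -4).

130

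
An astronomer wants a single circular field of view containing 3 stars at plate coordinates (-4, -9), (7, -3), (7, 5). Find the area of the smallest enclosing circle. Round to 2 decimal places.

Call the three points A, B, C in the order given.
Side lengths²: AB² = 157, AC² = 317, BC² = 64.
Since AC² = 317 ≥ 157 + 64 = 221, the angle opposite AC is not acute, so the smallest enclosing circle has AC as diameter.
Centre = midpoint of AC = (1.5, -2), r² = 317/4 = 79.25.
Area = π·r² = π·79.25 ≈ 248.97.

248.97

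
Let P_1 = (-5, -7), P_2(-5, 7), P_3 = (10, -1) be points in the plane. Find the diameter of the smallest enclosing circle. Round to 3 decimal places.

18.310

Side lengths²: P_1P_2² = 196, P_1P_3² = 261, P_2P_3² = 289.
Since P_2P_3² = 289 < 261 + 196 = 457, the triangle is acute, so the smallest enclosing circle is the circumcircle.
Circumcentre = (0.9, 0), r² = 83.81.
Diameter = 2r = 2√(83.81) ≈ 18.310.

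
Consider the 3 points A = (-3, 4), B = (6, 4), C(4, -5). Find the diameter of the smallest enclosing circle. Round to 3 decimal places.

Side lengths²: AB² = 81, AC² = 130, BC² = 85.
Since AC² = 130 < 85 + 81 = 166, the triangle is acute, so the smallest enclosing circle is the circumcircle.
Circumcentre = (1.5, 5/18), r² = 5525/162.
Diameter = 2r = 2√(5525/162) ≈ 11.680.

11.680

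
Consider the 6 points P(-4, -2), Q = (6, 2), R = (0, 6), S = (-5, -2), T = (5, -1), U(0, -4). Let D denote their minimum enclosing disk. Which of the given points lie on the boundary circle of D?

A smallest enclosing disk is always determined by at most three of the input points on its boundary.
The minimum enclosing circle is determined by three boundary points: Q, R, S.
Their circumcentre is (15/34, 11/68) with r² = 158509/4624.
The farthest remaining point P is at distance² 112813/4624 ≤ 158509/4624.
The points at distance exactly r from the centre are Q, R, S — 3 points.

Q, R, S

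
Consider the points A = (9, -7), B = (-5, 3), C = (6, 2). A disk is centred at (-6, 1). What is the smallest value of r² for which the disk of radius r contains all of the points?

The required radius is the distance from (-6, 1) to the farthest point.
Squared distances: 289, 5, 145.
Maximum is 289, attained at A.

289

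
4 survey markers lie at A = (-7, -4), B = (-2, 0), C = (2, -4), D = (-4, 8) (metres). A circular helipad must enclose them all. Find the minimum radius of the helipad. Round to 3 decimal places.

6.915

The minimum enclosing circle is determined by three boundary points: A, C, D.
Their circumcentre is (-2.5, 1.25) with r² = 47.8125.
The farthest remaining point B is at distance² 1.8125 ≤ 47.8125.
r = √(47.8125) ≈ 6.915.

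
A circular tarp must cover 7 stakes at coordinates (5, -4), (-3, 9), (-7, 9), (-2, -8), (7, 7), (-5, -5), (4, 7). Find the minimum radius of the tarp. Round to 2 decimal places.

A smallest enclosing disk is always determined by at most three of the input points on its boundary.
The minimum enclosing circle is determined by three boundary points: (-7, 9), (-2, -8), (7, 7).
Their circumcentre is (-35/38, 59/38) with r² = 66725/722.
The farthest remaining point (5, -4) is at distance² 47573/722 ≤ 66725/722.
r = √(66725/722) ≈ 9.61.

9.61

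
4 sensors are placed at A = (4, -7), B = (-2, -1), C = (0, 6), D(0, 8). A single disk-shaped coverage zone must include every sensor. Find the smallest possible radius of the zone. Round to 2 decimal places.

The minimum enclosing circle of a finite set is fixed by two of the points (as a diameter) or three (as a circumcircle).
The farthest pair is A–D with squared distance 241. The circle on this segment as diameter has centre (2, 0.5) and r² = 241/4 = 60.25.
Check B: distance² to centre = 18.25 ≤ 60.25, so it lies inside.
All remaining points lie in this disk, and no smaller disk contains both endpoints, so this is the minimum enclosing circle.
r = √(60.25) ≈ 7.76.

7.76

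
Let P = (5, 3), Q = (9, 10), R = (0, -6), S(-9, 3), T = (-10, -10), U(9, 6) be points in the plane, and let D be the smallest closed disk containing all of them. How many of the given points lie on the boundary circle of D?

The minimum enclosing circle of a finite set is fixed by two of the points (as a diameter) or three (as a circumcircle).
The farthest pair is Q–T with squared distance 761. The circle on this segment as diameter has centre (-0.5, 0) and r² = 761/4 = 190.25.
Check P: distance² to centre = 39.25 ≤ 190.25, so it lies inside.
All remaining points lie in this disk, and no smaller disk contains both endpoints, so this is the minimum enclosing circle.
The points at distance exactly r from the centre are Q, T — 2 points.

2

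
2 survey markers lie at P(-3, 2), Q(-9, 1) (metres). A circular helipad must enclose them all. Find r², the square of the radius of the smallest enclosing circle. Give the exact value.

9.25

The smallest circle enclosing two points has them as diameter endpoints.
Centre = midpoint = (-6, 1.5); r² = |PQ|²/4 = 37/4 = 9.25.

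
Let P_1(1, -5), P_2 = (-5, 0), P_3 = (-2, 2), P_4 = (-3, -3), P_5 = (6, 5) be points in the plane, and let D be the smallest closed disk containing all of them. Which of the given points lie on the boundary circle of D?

P_1, P_2, P_5

The minimum enclosing circle of a finite set is fixed by two of the points (as a diameter) or three (as a circumcircle).
The minimum enclosing circle is determined by three boundary points: P_1, P_2, P_5.
Their circumcentre is (37/34, 41/34) with r² = 22265/578.
The farthest remaining point P_4 is at distance² 19885/578 ≤ 22265/578.
The points at distance exactly r from the centre are P_1, P_2, P_5 — 3 points.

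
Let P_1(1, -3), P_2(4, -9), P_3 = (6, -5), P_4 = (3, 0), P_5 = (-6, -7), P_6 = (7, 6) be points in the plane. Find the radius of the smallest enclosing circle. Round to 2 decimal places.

9.19

A smallest enclosing disk is always determined by at most three of the input points on its boundary.
The farthest pair is P_5–P_6 with squared distance 338. The circle on this segment as diameter has centre (0.5, -0.5) and r² = 338/4 = 84.5.
Check P_1: distance² to centre = 6.5 ≤ 84.5, so it lies inside.
All remaining points lie in this disk, and no smaller disk contains both endpoints, so this is the minimum enclosing circle.
r = √(84.5) ≈ 9.19.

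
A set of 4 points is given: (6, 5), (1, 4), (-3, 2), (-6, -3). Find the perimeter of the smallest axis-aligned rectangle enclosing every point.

40

Width = max x − min x = 6 − (-6) = 12.
Height = max y − min y = 5 − (-3) = 8.
Perimeter = 2(12 + 8) = 40.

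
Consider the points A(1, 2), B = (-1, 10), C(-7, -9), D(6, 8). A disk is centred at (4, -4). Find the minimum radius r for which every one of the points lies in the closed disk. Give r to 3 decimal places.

14.866

The required radius is the distance from (4, -4) to the farthest point.
Squared distances: 45, 221, 146, 148.
Maximum is 221, attained at B.
r = √221 ≈ 14.866.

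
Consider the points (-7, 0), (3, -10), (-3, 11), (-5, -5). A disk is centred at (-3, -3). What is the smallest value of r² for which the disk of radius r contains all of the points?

196

The required radius is the distance from (-3, -3) to the farthest point.
Squared distances: 25, 85, 196, 8.
Maximum is 196, attained at (-3, 11).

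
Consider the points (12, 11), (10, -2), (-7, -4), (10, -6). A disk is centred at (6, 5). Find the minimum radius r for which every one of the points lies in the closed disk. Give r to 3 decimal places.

15.811

The required radius is the distance from (6, 5) to the farthest point.
Squared distances: 72, 65, 250, 137.
Maximum is 250, attained at (-7, -4).
r = √250 ≈ 15.811.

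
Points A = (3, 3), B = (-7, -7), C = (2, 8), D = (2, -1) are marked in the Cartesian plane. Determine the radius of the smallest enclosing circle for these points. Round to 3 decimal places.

8.746

The farthest pair is B–C with squared distance 306. The circle on this segment as diameter has centre (-2.5, 0.5) and r² = 306/4 = 76.5.
Check A: distance² to centre = 36.5 ≤ 76.5, so it lies inside.
All remaining points lie in this disk, and no smaller disk contains both endpoints, so this is the minimum enclosing circle.
r = √(76.5) ≈ 8.746.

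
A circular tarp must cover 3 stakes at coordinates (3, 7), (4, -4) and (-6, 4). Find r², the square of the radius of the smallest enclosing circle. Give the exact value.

12505/289

Call the three points A, B, C in the order given.
Side lengths²: AB² = 122, AC² = 90, BC² = 164.
Since BC² = 164 < 122 + 90 = 212, the triangle is acute, so the smallest enclosing circle is the circumcircle.
Circumcentre = (-1/17, 20/17), r² = 12505/289.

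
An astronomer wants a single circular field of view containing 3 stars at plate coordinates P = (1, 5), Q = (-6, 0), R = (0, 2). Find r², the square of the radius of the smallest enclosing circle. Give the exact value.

18.5

Side lengths²: PQ² = 74, PR² = 10, QR² = 40.
Since PQ² = 74 ≥ 40 + 10 = 50, the angle opposite PQ is not acute, so the smallest enclosing circle has PQ as diameter.
Centre = midpoint of PQ = (-2.5, 2.5), r² = 74/4 = 18.5.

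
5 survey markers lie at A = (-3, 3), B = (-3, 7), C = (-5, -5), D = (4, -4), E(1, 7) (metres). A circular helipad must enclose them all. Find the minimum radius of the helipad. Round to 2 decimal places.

The minimum enclosing circle of a finite set is fixed by two of the points (as a diameter) or three (as a circumcircle).
The minimum enclosing circle is determined by three boundary points: C, D, E.
Their circumcentre is (-18/17, 9/17) with r² = 13325/289.
The farthest remaining point B is at distance² 13189/289 ≤ 13325/289.
r = √(13325/289) ≈ 6.79.

6.79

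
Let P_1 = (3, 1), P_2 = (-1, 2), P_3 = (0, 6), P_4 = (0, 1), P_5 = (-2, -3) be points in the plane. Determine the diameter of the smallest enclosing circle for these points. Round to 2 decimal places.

9.22

The minimum enclosing circle of a finite set is fixed by two of the points (as a diameter) or three (as a circumcircle).
The farthest pair is P_3–P_5 with squared distance 85. The circle on this segment as diameter has centre (-1, 1.5) and r² = 85/4 = 21.25.
Check P_1: distance² to centre = 16.25 ≤ 21.25, so it lies inside.
All remaining points lie in this disk, and no smaller disk contains both endpoints, so this is the minimum enclosing circle.
Diameter = 2r = 2√(21.25) ≈ 9.22.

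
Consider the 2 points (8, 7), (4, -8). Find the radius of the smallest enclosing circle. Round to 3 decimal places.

The smallest circle enclosing two points has them as diameter endpoints.
Centre = midpoint = (6, -0.5); r² = |(8, 7)−(4, -8)|²/4 = 241/4 = 60.25.
r = √(60.25) ≈ 7.762.

7.762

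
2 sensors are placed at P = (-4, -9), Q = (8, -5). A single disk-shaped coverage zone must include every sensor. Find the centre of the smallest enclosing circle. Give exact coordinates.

(2, -7)

The smallest circle enclosing two points has them as diameter endpoints.
Centre = midpoint = (2, -7); r² = |PQ|²/4 = 160/4 = 40.
Centre = (2, -7).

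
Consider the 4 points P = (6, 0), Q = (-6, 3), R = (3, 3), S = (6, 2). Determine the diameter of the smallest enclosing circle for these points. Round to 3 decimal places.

The minimum enclosing circle of a finite set is fixed by two of the points (as a diameter) or three (as a circumcircle).
The farthest pair is P–Q with squared distance 153. The circle on this segment as diameter has centre (0, 1.5) and r² = 153/4 = 38.25.
Check R: distance² to centre = 11.25 ≤ 38.25, so it lies inside.
All remaining points lie in this disk, and no smaller disk contains both endpoints, so this is the minimum enclosing circle.
Diameter = 2r = 2√(38.25) ≈ 12.369.

12.369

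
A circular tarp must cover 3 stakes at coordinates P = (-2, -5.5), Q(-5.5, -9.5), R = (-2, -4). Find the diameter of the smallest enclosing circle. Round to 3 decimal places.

Side lengths²: PQ² = 28.25, PR² = 2.25, QR² = 42.5.
Since QR² = 42.5 ≥ 28.25 + 2.25 = 30.5, the angle opposite QR is not acute, so the smallest enclosing circle has QR as diameter.
Centre = midpoint of QR = (-3.75, -6.75), r² = 42.5/4 = 10.625.
Diameter = 2r = 2√(10.625) ≈ 6.519.

6.519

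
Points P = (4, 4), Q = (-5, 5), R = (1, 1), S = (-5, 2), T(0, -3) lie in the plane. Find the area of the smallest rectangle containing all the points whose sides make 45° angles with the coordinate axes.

In coordinates u = x + y, v = x − y the rectangle is axis-aligned; the map (x,y)→(u,v) scales areas by 2.
u-values: 8, 0, 2, -3, -3; range = 8 − (-3) = 11.
v-values: 0, -10, 0, -7, 3; range = 3 − (-10) = 13.
Area = (11 × 13) / 2 = 71.5.

71.5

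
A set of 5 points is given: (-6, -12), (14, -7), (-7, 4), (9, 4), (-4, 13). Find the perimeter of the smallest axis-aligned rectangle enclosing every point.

Width = max x − min x = 14 − (-7) = 21.
Height = max y − min y = 13 − (-12) = 25.
Perimeter = 2(21 + 25) = 92.

92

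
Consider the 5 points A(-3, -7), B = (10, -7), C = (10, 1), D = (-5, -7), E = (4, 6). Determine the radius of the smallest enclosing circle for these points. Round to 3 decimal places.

The minimum enclosing circle of a finite set is fixed by two of the points (as a diameter) or three (as a circumcircle).
The minimum enclosing circle is determined by three boundary points: B, D, E.
Their circumcentre is (2.5, -67/26) with r² = 25625/338.
The farthest remaining point C is at distance² 23337/338 ≤ 25625/338.
r = √(25625/338) ≈ 8.707.

8.707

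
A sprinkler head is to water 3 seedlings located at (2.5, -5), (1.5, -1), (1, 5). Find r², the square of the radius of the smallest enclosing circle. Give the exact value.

Call the three points A, B, C in the order given.
Side lengths²: AB² = 17, AC² = 102.25, BC² = 36.25.
Since AC² = 102.25 ≥ 36.25 + 17 = 53.25, the angle opposite AC is not acute, so the smallest enclosing circle has AC as diameter.
Centre = midpoint of AC = (1.75, 0), r² = 102.25/4 = 25.5625.

25.5625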